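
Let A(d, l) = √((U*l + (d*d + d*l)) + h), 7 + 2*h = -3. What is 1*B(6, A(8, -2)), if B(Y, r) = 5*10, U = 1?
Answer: 50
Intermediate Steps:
h = -5 (h = -7/2 + (½)*(-3) = -7/2 - 3/2 = -5)
A(d, l) = √(-5 + l + d² + d*l) (A(d, l) = √((1*l + (d*d + d*l)) - 5) = √((l + (d² + d*l)) - 5) = √((l + d² + d*l) - 5) = √(-5 + l + d² + d*l))
B(Y, r) = 50
1*B(6, A(8, -2)) = 1*50 = 50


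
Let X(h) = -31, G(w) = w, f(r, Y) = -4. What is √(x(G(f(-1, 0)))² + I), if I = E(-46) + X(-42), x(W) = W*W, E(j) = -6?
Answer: √219 ≈ 14.799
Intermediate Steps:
x(W) = W²
I = -37 (I = -6 - 31 = -37)
√(x(G(f(-1, 0)))² + I) = √(((-4)²)² - 37) = √(16² - 37) = √(256 - 37) = √219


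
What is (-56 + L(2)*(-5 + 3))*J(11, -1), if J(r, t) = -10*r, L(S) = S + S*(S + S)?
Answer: 8360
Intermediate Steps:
L(S) = S + 2*S**2 (L(S) = S + S*(2*S) = S + 2*S**2)
(-56 + L(2)*(-5 + 3))*J(11, -1) = (-56 + (2*(1 + 2*2))*(-5 + 3))*(-10*11) = (-56 + (2*(1 + 4))*(-2))*(-110) = (-56 + (2*5)*(-2))*(-110) = (-56 + 10*(-2))*(-110) = (-56 - 20)*(-110) = -76*(-110) = 8360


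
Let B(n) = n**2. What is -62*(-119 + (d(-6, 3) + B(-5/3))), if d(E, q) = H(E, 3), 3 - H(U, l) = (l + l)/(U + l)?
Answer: 62062/9 ≈ 6895.8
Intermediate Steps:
H(U, l) = 3 - 2*l/(U + l) (H(U, l) = 3 - (l + l)/(U + l) = 3 - 2*l/(U + l))
d(E, q) = (3 + 3*E)/(3 + E) (d(E, q) = (3 + 3*E)/(E + 3) = (3 + 3*E)/(3 + E))
-62*(-119 + (d(-6, 3) + B(-5/3))) = -62*(-119 + (3*(1 - 6)/(3 - 6) + (-5/3)**2)) = -62*(-119 + (3*(-5)/(-3) + (-5*1/3)**2)) = -62*(-119 + (3*(-1/3)*(-5) + (-5/3)**2)) = -62*(-119 + (5 + 25/9)) = -62*(-119 + 70/9) = -62*(-1001/9) = 62062/9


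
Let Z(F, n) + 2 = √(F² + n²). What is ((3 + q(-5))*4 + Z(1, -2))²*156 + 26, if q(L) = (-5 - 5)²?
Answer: 26224406 + 127920*√5 ≈ 2.6510e+7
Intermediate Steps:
q(L) = 100 (q(L) = (-10)² = 100)
Z(F, n) = -2 + √(F² + n²)
((3 + q(-5))*4 + Z(1, -2))²*156 + 26 = ((3 + 100)*4 + (-2 + √(1² + (-2)²)))²*156 + 26 = (103*4 + (-2 + √(1 + 4)))²*156 + 26 = (412 + (-2 + √5))²*156 + 26 = (410 + √5)²*156 + 26 = 156*(410 + √5)² + 26 = 26 + 156*(410 + √5)²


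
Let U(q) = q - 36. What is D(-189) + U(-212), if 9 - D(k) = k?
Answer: -50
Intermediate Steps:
U(q) = -36 + q
D(k) = 9 - k
D(-189) + U(-212) = (9 - 1*(-189)) + (-36 - 212) = (9 + 189) - 248 = 198 - 248 = -50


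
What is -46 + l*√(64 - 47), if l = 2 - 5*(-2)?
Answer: -46 + 12*√17 ≈ 3.4773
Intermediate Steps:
l = 12 (l = 2 + 10 = 12)
-46 + l*√(64 - 47) = -46 + 12*√(64 - 47) = -46 + 12*√17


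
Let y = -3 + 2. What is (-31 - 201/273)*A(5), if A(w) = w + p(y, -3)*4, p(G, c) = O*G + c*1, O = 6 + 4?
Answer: 135736/91 ≈ 1491.6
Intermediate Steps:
y = -1
O = 10
p(G, c) = c + 10*G (p(G, c) = 10*G + c*1 = 10*G + c = c + 10*G)
A(w) = -52 + w (A(w) = w + (-3 + 10*(-1))*4 = w + (-3 - 10)*4 = w - 13*4 = w - 52 = -52 + w)
(-31 - 201/273)*A(5) = (-31 - 201/273)*(-52 + 5) = (-31 - 201*1/273)*(-47) = (-31 - 67/91)*(-47) = -2888/91*(-47) = 135736/91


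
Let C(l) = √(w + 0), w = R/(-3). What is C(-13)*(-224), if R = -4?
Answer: -448*√3/3 ≈ -258.65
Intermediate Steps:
w = 4/3 (w = -4/(-3) = -4*(-⅓) = 4/3 ≈ 1.3333)
C(l) = 2*√3/3 (C(l) = √(4/3 + 0) = √(4/3) = 2*√3/3)
C(-13)*(-224) = (2*√3/3)*(-224) = -448*√3/3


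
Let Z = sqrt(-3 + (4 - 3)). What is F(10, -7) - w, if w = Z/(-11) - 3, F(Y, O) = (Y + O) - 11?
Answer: -5 + I*sqrt(2)/11 ≈ -5.0 + 0.12856*I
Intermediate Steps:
F(Y, O) = -11 + O + Y (F(Y, O) = (O + Y) - 11 = -11 + O + Y)
Z = I*sqrt(2) (Z = sqrt(-3 + 1) = sqrt(-2) = I*sqrt(2) ≈ 1.4142*I)
w = -3 - I*sqrt(2)/11 (w = (I*sqrt(2))/(-11) - 3 = (I*sqrt(2))*(-1/11) - 3 = -I*sqrt(2)/11 - 3 = -3 - I*sqrt(2)/11 ≈ -3.0 - 0.12856*I)
F(10, -7) - w = (-11 - 7 + 10) - (-3 - I*sqrt(2)/11) = -8 + (3 + I*sqrt(2)/11) = -5 + I*sqrt(2)/11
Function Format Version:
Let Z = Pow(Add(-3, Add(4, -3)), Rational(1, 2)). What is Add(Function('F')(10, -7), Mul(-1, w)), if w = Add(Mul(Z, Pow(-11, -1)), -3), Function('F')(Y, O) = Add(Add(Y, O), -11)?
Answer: Add(-5, Mul(Rational(1, 11), I, Pow(2, Rational(1, 2)))) ≈ Add(-5.0000, Mul(0.12856, I))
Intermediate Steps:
Function('F')(Y, O) = Add(-11, O, Y) (Function('F')(Y, O) = Add(Add(O, Y), -11) = Add(-11, O, Y))
Z = Mul(I, Pow(2, Rational(1, 2))) (Z = Pow(Add(-3, 1), Rational(1, 2)) = Pow(-2, Rational(1, 2)) = Mul(I, Pow(2, Rational(1, 2))) ≈ Mul(1.4142, I))
w = Add(-3, Mul(Rational(-1, 11), I, Pow(2, Rational(1, 2)))) (w = Add(Mul(Mul(I, Pow(2, Rational(1, 2))), Pow(-11, -1)), -3) = Add(Mul(Mul(I, Pow(2, Rational(1, 2))), Rational(-1, 11)), -3) = Add(Mul(Rational(-1, 11), I, Pow(2, Rational(1, 2))), -3) = Add(-3, Mul(Rational(-1, 11), I, Pow(2, Rational(1, 2)))) ≈ Add(-3.0000, Mul(-0.12856, I)))
Add(Function('F')(10, -7), Mul(-1, w)) = Add(Add(-11, -7, 10), Mul(-1, Add(-3, Mul(Rational(-1, 11), I, Pow(2, Rational(1, 2)))))) = Add(-8, Add(3, Mul(Rational(1, 11), I, Pow(2, Rational(1, 2))))) = Add(-5, Mul(Rational(1, 11), I, Pow(2, Rational(1, 2))))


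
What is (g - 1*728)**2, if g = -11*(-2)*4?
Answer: 409600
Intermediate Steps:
g = 88 (g = 22*4 = 88)
(g - 1*728)**2 = (88 - 1*728)**2 = (88 - 728)**2 = (-640)**2 = 409600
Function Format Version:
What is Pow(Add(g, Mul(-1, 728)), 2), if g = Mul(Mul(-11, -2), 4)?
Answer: 409600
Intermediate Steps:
g = 88 (g = Mul(22, 4) = 88)
Pow(Add(g, Mul(-1, 728)), 2) = Pow(Add(88, Mul(-1, 728)), 2) = Pow(Add(88, -728), 2) = Pow(-640, 2) = 409600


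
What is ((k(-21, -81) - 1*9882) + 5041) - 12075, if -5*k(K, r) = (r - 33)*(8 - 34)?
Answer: -87544/5 ≈ -17509.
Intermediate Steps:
k(K, r) = -858/5 + 26*r/5 (k(K, r) = -(r - 33)*(8 - 34)/5 = -(-33 + r)*(-26)/5 = -(858 - 26*r)/5 = -858/5 + 26*r/5)
((k(-21, -81) - 1*9882) + 5041) - 12075 = (((-858/5 + (26/5)*(-81)) - 1*9882) + 5041) - 12075 = (((-858/5 - 2106/5) - 9882) + 5041) - 12075 = ((-2964/5 - 9882) + 5041) - 12075 = (-52374/5 + 5041) - 12075 = -27169/5 - 12075 = -87544/5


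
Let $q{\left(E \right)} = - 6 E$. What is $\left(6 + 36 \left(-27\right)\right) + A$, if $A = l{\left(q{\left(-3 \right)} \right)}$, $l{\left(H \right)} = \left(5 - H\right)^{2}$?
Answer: $-797$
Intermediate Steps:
$A = 169$ ($A = \left(-5 - -18\right)^{2} = \left(-5 + 18\right)^{2} = 13^{2} = 169$)
$\left(6 + 36 \left(-27\right)\right) + A = \left(6 + 36 \left(-27\right)\right) + 169 = \left(6 - 972\right) + 169 = -966 + 169 = -797$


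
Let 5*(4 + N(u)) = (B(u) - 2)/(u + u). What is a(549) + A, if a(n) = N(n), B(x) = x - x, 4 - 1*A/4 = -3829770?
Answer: 42050907539/2745 ≈ 1.5319e+7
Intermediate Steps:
A = 15319096 (A = 16 - 4*(-3829770) = 16 + 15319080 = 15319096)
B(x) = 0
N(u) = -4 - 1/(5*u) (N(u) = -4 + ((0 - 2)/(u + u))/5 = -4 + (-2*1/(2*u))/5 = -4 + (-1/u)/5 = -4 - 1/(5*u))
a(n) = -4 - 1/(5*n)
a(549) + A = (-4 - 1/5/549) + 15319096 = (-4 - 1/5*1/549) + 15319096 = (-4 - 1/2745) + 15319096 = -10981/2745 + 15319096 = 42050907539/2745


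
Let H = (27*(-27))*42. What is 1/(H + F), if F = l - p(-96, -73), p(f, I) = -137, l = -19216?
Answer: -1/49697 ≈ -2.0122e-5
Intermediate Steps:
H = -30618 (H = -729*42 = -30618)
F = -19079 (F = -19216 - 1*(-137) = -19216 + 137 = -19079)
1/(H + F) = 1/(-30618 - 19079) = 1/(-49697) = -1/49697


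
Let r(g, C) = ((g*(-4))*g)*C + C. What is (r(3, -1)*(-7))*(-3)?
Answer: 735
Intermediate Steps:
r(g, C) = C - 4*C*g² (r(g, C) = ((-4*g)*g)*C + C = (-4*g²)*C + C = -4*C*g² + C = C - 4*C*g²)
(r(3, -1)*(-7))*(-3) = (-(1 - 4*3²)*(-7))*(-3) = (-(1 - 4*9)*(-7))*(-3) = (-(1 - 36)*(-7))*(-3) = (-1*(-35)*(-7))*(-3) = (35*(-7))*(-3) = -245*(-3) = 735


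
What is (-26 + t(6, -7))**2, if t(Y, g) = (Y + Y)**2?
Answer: 13924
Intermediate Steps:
t(Y, g) = 4*Y**2 (t(Y, g) = (2*Y)**2 = 4*Y**2)
(-26 + t(6, -7))**2 = (-26 + 4*6**2)**2 = (-26 + 4*36)**2 = (-26 + 144)**2 = 118**2 = 13924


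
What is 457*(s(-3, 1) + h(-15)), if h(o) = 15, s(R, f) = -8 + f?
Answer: 3656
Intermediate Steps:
457*(s(-3, 1) + h(-15)) = 457*((-8 + 1) + 15) = 457*(-7 + 15) = 457*8 = 3656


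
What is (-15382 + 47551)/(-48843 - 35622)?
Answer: -10723/28155 ≈ -0.38086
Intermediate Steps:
(-15382 + 47551)/(-48843 - 35622) = 32169/(-84465) = 32169*(-1/84465) = -10723/28155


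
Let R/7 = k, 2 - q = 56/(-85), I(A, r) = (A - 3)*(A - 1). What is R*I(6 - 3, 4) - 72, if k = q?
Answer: -72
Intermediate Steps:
I(A, r) = (-1 + A)*(-3 + A) (I(A, r) = (-3 + A)*(-1 + A) = (-1 + A)*(-3 + A))
q = 226/85 (q = 2 - 56/(-85) = 2 - 56*(-1)/85 = 2 - 1*(-56/85) = 2 + 56/85 = 226/85 ≈ 2.6588)
k = 226/85 ≈ 2.6588
R = 1582/85 (R = 7*(226/85) = 1582/85 ≈ 18.612)
R*I(6 - 3, 4) - 72 = 1582*(3 + (6 - 3)**2 - 4*(6 - 3))/85 - 72 = 1582*(3 + 3**2 - 4*3)/85 - 72 = 1582*(3 + 9 - 12)/85 - 72 = (1582/85)*0 - 72 = 0 - 72 = -72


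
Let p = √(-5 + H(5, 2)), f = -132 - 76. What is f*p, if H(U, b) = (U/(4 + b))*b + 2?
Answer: -416*I*√3/3 ≈ -240.18*I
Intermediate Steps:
f = -208
H(U, b) = 2 + U*b/(4 + b) (H(U, b) = (U/(4 + b))*b + 2 = U*b/(4 + b) + 2 = 2 + U*b/(4 + b))
p = 2*I*√3/3 (p = √(-5 + (8 + 2*2 + 5*2)/(4 + 2)) = √(-5 + (8 + 4 + 10)/6) = √(-5 + (⅙)*22) = √(-5 + 11/3) = √(-4/3) = 2*I*√3/3 ≈ 1.1547*I)
f*p = -416*I*√3/3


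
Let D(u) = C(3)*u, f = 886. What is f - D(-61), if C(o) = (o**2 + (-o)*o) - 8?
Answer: 398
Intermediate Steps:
C(o) = -8 (C(o) = (o**2 - o**2) - 8 = 0 - 8 = -8)
D(u) = -8*u
f - D(-61) = 886 - (-8)*(-61) = 886 - 1*488 = 886 - 488 = 398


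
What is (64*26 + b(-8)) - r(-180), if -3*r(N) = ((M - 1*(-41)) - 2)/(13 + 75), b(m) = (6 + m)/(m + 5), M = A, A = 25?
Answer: 18314/11 ≈ 1664.9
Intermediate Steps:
M = 25
b(m) = (6 + m)/(5 + m)
r(N) = -8/33 (r(N) = -((25 - 1*(-41)) - 2)/(3*(13 + 75)) = -((25 + 41) - 2)/(3*88) = -(66 - 2)/(3*88) = -64/(3*88) = -1/3*8/11 = -8/33)
(64*26 + b(-8)) - r(-180) = (64*26 + (6 - 8)/(5 - 8)) - 1*(-8/33) = (1664 - 2/(-3)) + 8/33 = (1664 - 1/3*(-2)) + 8/33 = (1664 + 2/3) + 8/33 = 4994/3 + 8/33 = 18314/11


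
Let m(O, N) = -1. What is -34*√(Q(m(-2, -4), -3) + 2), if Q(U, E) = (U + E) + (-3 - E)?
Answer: -34*I*√2 ≈ -48.083*I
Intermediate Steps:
Q(U, E) = -3 + U (Q(U, E) = (E + U) + (-3 - E) = -3 + U)
-34*√(Q(m(-2, -4), -3) + 2) = -34*√((-3 - 1) + 2) = -34*√(-4 + 2) = -34*I*√2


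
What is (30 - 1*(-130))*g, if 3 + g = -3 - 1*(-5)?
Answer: -160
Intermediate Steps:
g = -1 (g = -3 + (-3 - 1*(-5)) = -3 + (-3 + 5) = -3 + 2 = -1)
(30 - 1*(-130))*g = (30 - 1*(-130))*(-1) = (30 + 130)*(-1) = 160*(-1) = -160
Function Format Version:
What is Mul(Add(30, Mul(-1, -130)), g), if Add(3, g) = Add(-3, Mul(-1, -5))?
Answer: -160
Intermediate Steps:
g = -1 (g = Add(-3, Add(-3, Mul(-1, -5))) = Add(-3, Add(-3, 5)) = Add(-3, 2) = -1)
Mul(Add(30, Mul(-1, -130)), g) = Mul(Add(30, Mul(-1, -130)), -1) = Mul(Add(30, 130), -1) = Mul(160, -1) = -160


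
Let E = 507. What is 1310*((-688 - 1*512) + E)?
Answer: -907830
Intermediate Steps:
1310*((-688 - 1*512) + E) = 1310*((-688 - 1*512) + 507) = 1310*((-688 - 512) + 507) = 1310*(-1200 + 507) = 1310*(-693) = -907830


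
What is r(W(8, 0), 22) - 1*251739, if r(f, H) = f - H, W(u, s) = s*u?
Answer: -251761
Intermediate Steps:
r(W(8, 0), 22) - 1*251739 = (0*8 - 1*22) - 1*251739 = (0 - 22) - 251739 = -22 - 251739 = -251761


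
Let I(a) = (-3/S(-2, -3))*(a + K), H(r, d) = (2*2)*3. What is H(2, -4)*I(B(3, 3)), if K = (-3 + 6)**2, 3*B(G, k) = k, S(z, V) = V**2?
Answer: -40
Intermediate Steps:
B(G, k) = k/3
K = 9 (K = 3**2 = 9)
H(r, d) = 12 (H(r, d) = 4*3 = 12)
I(a) = -3 - a/3 (I(a) = (-3/((-3)**2))*(a + 9) = (-3/9)*(9 + a) = (-3*1/9)*(9 + a) = -(9 + a)/3 = -3 - a/3)
H(2, -4)*I(B(3, 3)) = 12*(-3 - 3/9) = 12*(-3 - 1/3*1) = 12*(-3 - 1/3) = 12*(-10/3) = -40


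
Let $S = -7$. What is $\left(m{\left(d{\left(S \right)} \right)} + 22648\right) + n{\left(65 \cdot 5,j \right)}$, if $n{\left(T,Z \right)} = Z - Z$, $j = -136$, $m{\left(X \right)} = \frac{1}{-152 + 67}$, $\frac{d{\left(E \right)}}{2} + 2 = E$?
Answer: $\frac{1925079}{85} \approx 22648.0$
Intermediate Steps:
$d{\left(E \right)} = -4 + 2 E$
$m{\left(X \right)} = - \frac{1}{85}$ ($m{\left(X \right)} = \frac{1}{-85} = - \frac{1}{85}$)
$n{\left(T,Z \right)} = 0$
$\left(m{\left(d{\left(S \right)} \right)} + 22648\right) + n{\left(65 \cdot 5,j \right)} = \left(- \frac{1}{85} + 22648\right) + 0 = \frac{1925079}{85} + 0 = \frac{1925079}{85}$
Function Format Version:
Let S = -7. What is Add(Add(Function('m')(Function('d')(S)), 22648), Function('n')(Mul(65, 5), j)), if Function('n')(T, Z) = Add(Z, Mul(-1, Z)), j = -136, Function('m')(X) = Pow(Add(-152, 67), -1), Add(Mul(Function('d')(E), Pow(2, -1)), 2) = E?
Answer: Rational(1925079, 85) ≈ 22648.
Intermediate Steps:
Function('d')(E) = Add(-4, Mul(2, E))
Function('m')(X) = Rational(-1, 85) (Function('m')(X) = Pow(-85, -1) = Rational(-1, 85))
Function('n')(T, Z) = 0
Add(Add(Function('m')(Function('d')(S)), 22648), Function('n')(Mul(65, 5), j)) = Add(Add(Rational(-1, 85), 22648), 0) = Add(Rational(1925079, 85), 0) = Rational(1925079, 85)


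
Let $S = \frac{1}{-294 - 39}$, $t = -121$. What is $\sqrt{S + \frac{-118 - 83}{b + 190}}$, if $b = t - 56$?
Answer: $\frac{i \sqrt{32201026}}{1443} \approx 3.9325 i$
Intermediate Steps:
$b = -177$ ($b = -121 - 56 = -177$)
$S = - \frac{1}{333}$ ($S = \frac{1}{-333} = - \frac{1}{333} \approx -0.003003$)
$\sqrt{S + \frac{-118 - 83}{b + 190}} = \sqrt{- \frac{1}{333} + \frac{-118 - 83}{-177 + 190}} = \sqrt{- \frac{1}{333} - \frac{201}{13}} = \sqrt{- \frac{66946}{4329}} = \frac{i \sqrt{32201026}}{1443}$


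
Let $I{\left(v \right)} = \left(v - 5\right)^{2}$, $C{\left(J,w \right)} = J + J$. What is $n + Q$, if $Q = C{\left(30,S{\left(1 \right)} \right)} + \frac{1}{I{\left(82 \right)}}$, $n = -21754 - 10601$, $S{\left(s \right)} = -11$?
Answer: $- \frac{191477054}{5929} \approx -32295.0$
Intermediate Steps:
$C{\left(J,w \right)} = 2 J$
$n = -32355$ ($n = -21754 - 10601 = -32355$)
$I{\left(v \right)} = \left(-5 + v\right)^{2}$
$Q = \frac{355741}{5929}$ ($Q = 2 \cdot 30 + \frac{1}{\left(-5 + 82\right)^{2}} = 60 + \frac{1}{77^{2}} = 60 + \frac{1}{5929} = \frac{355741}{5929} \approx 60.0$)
$n + Q = -32355 + \frac{355741}{5929} = - \frac{191477054}{5929}$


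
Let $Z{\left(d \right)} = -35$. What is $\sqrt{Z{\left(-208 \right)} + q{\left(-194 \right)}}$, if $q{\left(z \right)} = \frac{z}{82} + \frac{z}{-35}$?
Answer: $\frac{3 i \sqrt{7281190}}{1435} \approx 5.6412 i$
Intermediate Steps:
$q{\left(z \right)} = - \frac{47 z}{2870}$ ($q{\left(z \right)} = z \frac{1}{82} + z \left(- \frac{1}{35}\right) = \frac{z}{82} - \frac{z}{35} = - \frac{47 z}{2870}$)
$\sqrt{Z{\left(-208 \right)} + q{\left(-194 \right)}} = \sqrt{-35 - - \frac{4559}{1435}} = \sqrt{-35 + \frac{4559}{1435}} = \sqrt{- \frac{45666}{1435}} = \frac{3 i \sqrt{7281190}}{1435}$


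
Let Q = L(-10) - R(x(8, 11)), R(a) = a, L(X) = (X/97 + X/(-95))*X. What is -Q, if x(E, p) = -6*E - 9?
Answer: -105011/1843 ≈ -56.978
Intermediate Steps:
L(X) = -2*X²/9215 (L(X) = (X*(1/97) + X*(-1/95))*X = (X/97 - X/95)*X = (-2*X/9215)*X = -2*X²/9215)
x(E, p) = -9 - 6*E
Q = 105011/1843 (Q = -2/9215*(-10)² - (-9 - 6*8) = -2/9215*100 - (-9 - 48) = -40/1843 - 1*(-57) = -40/1843 + 57 = 105011/1843 ≈ 56.978)
-Q = -1*105011/1843 = -105011/1843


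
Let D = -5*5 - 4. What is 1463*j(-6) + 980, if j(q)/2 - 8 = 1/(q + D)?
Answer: 121522/5 ≈ 24304.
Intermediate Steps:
D = -29 (D = -25 - 4 = -29)
j(q) = 16 + 2/(-29 + q) (j(q) = 16 + 2/(q - 29) = 16 + 2/(-29 + q))
1463*j(-6) + 980 = 1463*(2*(-231 + 8*(-6))/(-29 - 6)) + 980 = 1463*(2*(-231 - 48)/(-35)) + 980 = 1463*(2*(-1/35)*(-279)) + 980 = 1463*(558/35) + 980 = 116622/5 + 980 = 121522/5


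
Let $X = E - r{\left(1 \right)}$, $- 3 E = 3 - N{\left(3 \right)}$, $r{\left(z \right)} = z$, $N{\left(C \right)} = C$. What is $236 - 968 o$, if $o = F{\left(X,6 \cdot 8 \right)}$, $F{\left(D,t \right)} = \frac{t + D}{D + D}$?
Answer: $22984$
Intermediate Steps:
$E = 0$ ($E = - \frac{3 - 3}{3} = \left(- \frac{1}{3}\right) 0 = 0$)
$X = -1$ ($X = 0 - 1 = -1$)
$F{\left(D,t \right)} = \frac{D + t}{2 D}$
$o = - \frac{47}{2}$ ($o = \frac{-1 + 6 \cdot 8}{2 \left(-1\right)} = \frac{1}{2} \left(-1\right) \left(-1 + 48\right) = \frac{1}{2} \left(-1\right) 47 = - \frac{47}{2} \approx -23.5$)
$236 - 968 o = 236 - -22748 = 236 + 22748 = 22984$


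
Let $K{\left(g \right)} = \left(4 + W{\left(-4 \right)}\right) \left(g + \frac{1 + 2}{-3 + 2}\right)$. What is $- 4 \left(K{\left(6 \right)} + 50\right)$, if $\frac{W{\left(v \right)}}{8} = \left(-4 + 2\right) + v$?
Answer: $328$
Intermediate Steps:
$W{\left(v \right)} = -16 + 8 v$ ($W{\left(v \right)} = 8 \left(\left(-4 + 2\right) + v\right) = 8 \left(-2 + v\right) = -16 + 8 v$)
$K{\left(g \right)} = 132 - 44 g$ ($K{\left(g \right)} = \left(4 + \left(-16 + 8 \left(-4\right)\right)\right) \left(g + \frac{1 + 2}{-3 + 2}\right) = \left(4 - 48\right) \left(g + \frac{3}{-1}\right) = \left(4 - 48\right) \left(g + 3 \left(-1\right)\right) = - 44 \left(g - 3\right) = - 44 \left(-3 + g\right) = 132 - 44 g$)
$- 4 \left(K{\left(6 \right)} + 50\right) = - 4 \left(\left(132 - 264\right) + 50\right) = - 4 \left(-132 + 50\right) = \left(-4\right) \left(-82\right) = 328$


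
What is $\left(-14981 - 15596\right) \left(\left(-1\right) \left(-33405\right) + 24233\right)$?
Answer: $-1762397126$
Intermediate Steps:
$\left(-14981 - 15596\right) \left(\left(-1\right) \left(-33405\right) + 24233\right) = - 30577 \left(33405 + 24233\right) = \left(-30577\right) 57638 = -1762397126$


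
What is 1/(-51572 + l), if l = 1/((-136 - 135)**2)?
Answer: -73441/3787499251 ≈ -1.9390e-5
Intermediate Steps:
l = 1/73441 (l = 1/((-271)**2) = 1/73441 ≈ 1.3616e-5)
1/(-51572 + l) = 1/(-51572 + 1/73441) = 1/(-3787499251/73441) = -73441/3787499251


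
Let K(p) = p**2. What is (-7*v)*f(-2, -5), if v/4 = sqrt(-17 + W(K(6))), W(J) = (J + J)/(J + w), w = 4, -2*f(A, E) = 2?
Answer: 56*I*sqrt(95)/5 ≈ 109.16*I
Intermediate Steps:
f(A, E) = -1 (f(A, E) = -1/2*2 = -1)
W(J) = 2*J/(4 + J) (W(J) = (J + J)/(J + 4) = (2*J)/(4 + J) = 2*J/(4 + J))
v = 8*I*sqrt(95)/5 (v = 4*sqrt(-17 + 2*6**2/(4 + 6**2)) = 4*sqrt(-17 + 2*36/(4 + 36)) = 4*sqrt(-17 + 2*36/40) = 4*sqrt(-17 + 2*36*(1/40)) = 4*sqrt(-17 + 9/5) = 4*sqrt(-76/5) = 4*(2*I*sqrt(95)/5) = 8*I*sqrt(95)/5 ≈ 15.595*I)
(-7*v)*f(-2, -5) = -56*I*sqrt(95)/5*(-1) = 56*I*sqrt(95)/5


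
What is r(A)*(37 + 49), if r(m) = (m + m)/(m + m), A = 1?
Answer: 86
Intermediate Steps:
r(m) = 1 (r(m) = (2*m)/((2*m)) = (2*m)*(1/(2*m)) = 1)
r(A)*(37 + 49) = 1*(37 + 49) = 1*86 = 86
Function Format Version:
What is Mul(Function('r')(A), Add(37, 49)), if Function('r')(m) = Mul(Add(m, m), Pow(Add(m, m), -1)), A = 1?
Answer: 86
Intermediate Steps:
Function('r')(m) = 1 (Function('r')(m) = Mul(Mul(2, m), Pow(Mul(2, m), -1)) = Mul(Mul(2, m), Mul(Rational(1, 2), Pow(m, -1))) = 1)
Mul(Function('r')(A), Add(37, 49)) = Mul(1, Add(37, 49)) = Mul(1, 86) = 86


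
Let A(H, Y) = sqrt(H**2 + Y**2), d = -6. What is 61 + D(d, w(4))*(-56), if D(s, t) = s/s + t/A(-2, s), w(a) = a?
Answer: 5 - 56*sqrt(10)/5 ≈ -30.418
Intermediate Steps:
D(s, t) = 1 + t/sqrt(4 + s**2) (D(s, t) = s/s + t/(sqrt((-2)**2 + s**2)) = 1 + t/(sqrt(4 + s**2)) = 1 + t/sqrt(4 + s**2))
61 + D(d, w(4))*(-56) = 61 + (1 + 4/sqrt(4 + (-6)**2))*(-56) = 61 + (1 + 4/sqrt(4 + 36))*(-56) = 61 + (1 + 4/sqrt(40))*(-56) = 61 + (1 + 4*(sqrt(10)/20))*(-56) = 61 + (1 + sqrt(10)/5)*(-56) = 61 + (-56 - 56*sqrt(10)/5) = 5 - 56*sqrt(10)/5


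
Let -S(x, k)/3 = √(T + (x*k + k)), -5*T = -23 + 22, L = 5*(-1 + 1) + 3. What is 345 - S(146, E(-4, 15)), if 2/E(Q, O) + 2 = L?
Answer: 345 + 3*√7355/5 ≈ 396.46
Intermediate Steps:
L = 3 (L = 5*0 + 3 = 0 + 3 = 3)
T = ⅕ (T = -(-23 + 22)/5 = -⅕*(-1) = ⅕ ≈ 0.20000)
E(Q, O) = 2 (E(Q, O) = 2/(-2 + 3) = 2/1 = 2*1 = 2)
S(x, k) = -3*√(⅕ + k + k*x) (S(x, k) = -3*√(⅕ + (x*k + k)) = -3*√(⅕ + (k*x + k)) = -3*√(⅕ + (k + k*x)) = -3*√(⅕ + k + k*x))
345 - S(146, E(-4, 15)) = 345 - (-3)*√(5 + 25*2 + 25*2*146)/5 = 345 - (-3)*√(5 + 50 + 7300)/5 = 345 - (-3)*√7355/5 = 345 + 3*√7355/5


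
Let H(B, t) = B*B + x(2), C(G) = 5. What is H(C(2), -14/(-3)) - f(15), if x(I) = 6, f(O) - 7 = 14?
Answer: 10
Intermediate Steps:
f(O) = 21 (f(O) = 7 + 14 = 21)
H(B, t) = 6 + B² (H(B, t) = B*B + 6 = B² + 6 = 6 + B²)
H(C(2), -14/(-3)) - f(15) = (6 + 5²) - 1*21 = (6 + 25) - 21 = 31 - 21 = 10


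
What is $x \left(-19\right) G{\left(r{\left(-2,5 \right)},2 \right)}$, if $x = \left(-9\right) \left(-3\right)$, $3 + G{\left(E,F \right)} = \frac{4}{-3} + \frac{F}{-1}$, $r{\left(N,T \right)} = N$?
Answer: $3249$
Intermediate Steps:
$G{\left(E,F \right)} = - \frac{13}{3} - F$ ($G{\left(E,F \right)} = -3 + \left(\frac{4}{-3} + \frac{F}{-1}\right) = -3 + \left(4 \left(- \frac{1}{3}\right) + F \left(-1\right)\right) = -3 - \left(\frac{4}{3} + F\right) = - \frac{13}{3} - F$)
$x = 27$
$x \left(-19\right) G{\left(r{\left(-2,5 \right)},2 \right)} = 27 \left(-19\right) \left(- \frac{13}{3} - 2\right) = - 513 \left(- \frac{13}{3} - 2\right) = \left(-513\right) \left(- \frac{19}{3}\right) = 3249$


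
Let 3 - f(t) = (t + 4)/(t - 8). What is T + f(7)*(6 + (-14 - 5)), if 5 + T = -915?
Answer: -1102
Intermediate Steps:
T = -920 (T = -5 - 915 = -920)
f(t) = 3 - (4 + t)/(-8 + t) (f(t) = 3 - (t + 4)/(t - 8) = 3 - (4 + t)/(-8 + t))
T + f(7)*(6 + (-14 - 5)) = -920 + (2*(-14 + 7)/(-8 + 7))*(6 + (-14 - 5)) = -920 + (2*(-7)/(-1))*(6 - 19) = -920 + (2*(-1)*(-7))*(-13) = -920 + 14*(-13) = -920 - 182 = -1102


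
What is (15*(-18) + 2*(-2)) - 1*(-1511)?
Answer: 1237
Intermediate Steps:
(15*(-18) + 2*(-2)) - 1*(-1511) = (-270 - 4) + 1511 = -274 + 1511 = 1237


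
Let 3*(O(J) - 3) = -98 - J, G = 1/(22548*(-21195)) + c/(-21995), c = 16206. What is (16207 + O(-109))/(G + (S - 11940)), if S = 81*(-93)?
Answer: -34086047842949580/40939704634529851 ≈ -0.83259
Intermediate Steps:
G = -1548985236631/2102303479140 (G = 1/(22548*(-21195)) + 16206/(-21995) = (1/22548)*(-1/21195) + 16206*(-1/21995) = -1/477904860 - 16206/21995 = -1548985236631/2102303479140 ≈ -0.73680)
O(J) = -89/3 - J/3 (O(J) = 3 + (-98 - J)/3 = 3 + (-98/3 - J/3) = -89/3 - J/3)
S = -7533
(16207 + O(-109))/(G + (S - 11940)) = (16207 + (-89/3 - 1/3*(-109)))/(-1548985236631/2102303479140 + (-7533 - 11940)) = (16207 + (-89/3 + 109/3))/(-1548985236631/2102303479140 - 19473) = (16207 + 20/3)/(-40939704634529851/2102303479140) = (48641/3)*(-2102303479140/40939704634529851) = -34086047842949580/40939704634529851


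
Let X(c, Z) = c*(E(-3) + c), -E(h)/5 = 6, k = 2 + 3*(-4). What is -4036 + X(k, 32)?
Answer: -3636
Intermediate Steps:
k = -10 (k = 2 - 12 = -10)
E(h) = -30 (E(h) = -5*6 = -30)
X(c, Z) = c*(-30 + c)
-4036 + X(k, 32) = -4036 - 10*(-30 - 10) = -4036 - 10*(-40) = -4036 + 400 = -3636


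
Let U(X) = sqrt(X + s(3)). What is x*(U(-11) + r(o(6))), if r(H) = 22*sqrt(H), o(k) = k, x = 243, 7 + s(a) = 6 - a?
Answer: 5346*sqrt(6) + 243*I*sqrt(15) ≈ 13095.0 + 941.13*I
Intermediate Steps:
s(a) = -1 - a (s(a) = -7 + (6 - a) = -1 - a)
U(X) = sqrt(-4 + X) (U(X) = sqrt(X + (-1 - 1*3)) = sqrt(X + (-1 - 3)) = sqrt(X - 4) = sqrt(-4 + X))
x*(U(-11) + r(o(6))) = 243*(sqrt(-4 - 11) + 22*sqrt(6)) = 243*(sqrt(-15) + 22*sqrt(6)) = 243*(I*sqrt(15) + 22*sqrt(6)) = 243*(22*sqrt(6) + I*sqrt(15)) = 5346*sqrt(6) + 243*I*sqrt(15)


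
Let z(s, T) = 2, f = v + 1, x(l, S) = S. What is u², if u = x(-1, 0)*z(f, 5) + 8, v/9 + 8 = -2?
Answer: 64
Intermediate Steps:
v = -90 (v = -72 + 9*(-2) = -72 - 18 = -90)
f = -89 (f = -90 + 1 = -89)
u = 8 (u = 0*2 + 8 = 0 + 8 = 8)
u² = 8² = 64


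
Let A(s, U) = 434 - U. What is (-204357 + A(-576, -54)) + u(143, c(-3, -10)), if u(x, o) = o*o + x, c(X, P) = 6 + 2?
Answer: -203662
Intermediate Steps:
c(X, P) = 8
u(x, o) = x + o² (u(x, o) = o² + x = x + o²)
(-204357 + A(-576, -54)) + u(143, c(-3, -10)) = (-204357 + (434 - 1*(-54))) + (143 + 8²) = (-204357 + (434 + 54)) + (143 + 64) = (-204357 + 488) + 207 = -203869 + 207 = -203662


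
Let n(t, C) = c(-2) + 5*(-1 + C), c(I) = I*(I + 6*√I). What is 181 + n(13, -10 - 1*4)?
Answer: 110 - 12*I*√2 ≈ 110.0 - 16.971*I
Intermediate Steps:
n(t, C) = -1 + 5*C - 12*I*√2 (n(t, C) = ((-2)² + 6*(-2)^(3/2)) + 5*(-1 + C) = (4 + 6*(-2*I*√2)) + (-5 + 5*C) = (4 - 12*I*√2) + (-5 + 5*C) = -1 + 5*C - 12*I*√2)
181 + n(13, -10 - 1*4) = 181 + (-1 + 5*(-10 - 1*4) - 12*I*√2) = 181 + (-1 + 5*(-10 - 4) - 12*I*√2) = 181 + (-1 + 5*(-14) - 12*I*√2) = 181 + (-1 - 70 - 12*I*√2) = 181 + (-71 - 12*I*√2) = 110 - 12*I*√2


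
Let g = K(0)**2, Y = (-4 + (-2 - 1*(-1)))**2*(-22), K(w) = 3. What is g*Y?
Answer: -4950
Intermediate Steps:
Y = -550 (Y = (-4 + (-2 + 1))**2*(-22) = (-4 - 1)**2*(-22) = (-5)**2*(-22) = 25*(-22) = -550)
g = 9 (g = 3**2 = 9)
g*Y = 9*(-550) = -4950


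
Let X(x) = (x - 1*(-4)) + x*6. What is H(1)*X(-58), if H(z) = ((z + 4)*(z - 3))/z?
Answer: 4020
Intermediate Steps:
X(x) = 4 + 7*x (X(x) = (x + 4) + 6*x = (4 + x) + 6*x = 4 + 7*x)
H(z) = (-3 + z)*(4 + z)/z (H(z) = ((4 + z)*(-3 + z))/z = ((-3 + z)*(4 + z))/z = (-3 + z)*(4 + z)/z)
H(1)*X(-58) = (1 + 1 - 12/1)*(4 + 7*(-58)) = (1 + 1 - 12*1)*(4 - 406) = (1 + 1 - 12)*(-402) = -10*(-402) = 4020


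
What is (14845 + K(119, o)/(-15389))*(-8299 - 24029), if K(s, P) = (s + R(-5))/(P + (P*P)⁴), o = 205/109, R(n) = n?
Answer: -11656202889356615364500905968384/24288352666728610598765 ≈ -4.7991e+8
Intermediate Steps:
o = 205/109 (o = 205*(1/109) = 205/109 ≈ 1.8807)
K(s, P) = (-5 + s)/(P + P⁸) (K(s, P) = (s - 5)/(P + (P*P)⁴) = (-5 + s)/(P + (P²)⁴) = (-5 + s)/(P + P⁸))
(14845 + K(119, o)/(-15389))*(-8299 - 24029) = (14845 + ((-5 + 119)/(205/109 + (205/109)⁸))/(-15389))*(-8299 - 24029) = (14845 + (114/(205/109 + 3119111417625390625/19925626416901921))*(-1/15389))*(-32328) = (14845 + (114/(3156586219602132770/19925626416901921))*(-1/15389))*(-32328) = (14845 + ((19925626416901921/3156586219602132770)*114)*(-1/15389))*(-32328) = (14845 + (1135760705763409497/1578293109801066385)*(-1/15389))*(-32328) = (14845 - 1135760705763409497/24288352666728610598765)*(-32328) = (360560594201825518575256928/24288352666728610598765)*(-32328) = -11656202889356615364500905968384/24288352666728610598765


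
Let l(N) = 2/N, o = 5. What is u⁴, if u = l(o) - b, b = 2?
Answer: 4096/625 ≈ 6.5536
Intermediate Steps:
u = -8/5 (u = 2/5 - 1*2 = 2*(⅕) - 2 = ⅖ - 2 = -8/5 ≈ -1.6000)
u⁴ = (-8/5)⁴ = 4096/625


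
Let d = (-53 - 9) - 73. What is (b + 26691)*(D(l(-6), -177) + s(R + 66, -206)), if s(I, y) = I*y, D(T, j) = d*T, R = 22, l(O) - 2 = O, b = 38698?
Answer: -1150061732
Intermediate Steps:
l(O) = 2 + O
d = -135 (d = -62 - 73 = -135)
D(T, j) = -135*T
(b + 26691)*(D(l(-6), -177) + s(R + 66, -206)) = (38698 + 26691)*(-135*(2 - 6) + (22 + 66)*(-206)) = 65389*(-135*(-4) + 88*(-206)) = 65389*(540 - 18128) = 65389*(-17588) = -1150061732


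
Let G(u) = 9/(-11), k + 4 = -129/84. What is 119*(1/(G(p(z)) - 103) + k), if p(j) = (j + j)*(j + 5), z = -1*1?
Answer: -1507203/2284 ≈ -659.90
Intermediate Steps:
k = -155/28 (k = -4 - 129/84 = -4 - 129*1/84 = -4 - 43/28 = -155/28 ≈ -5.5357)
z = -1
p(j) = 2*j*(5 + j) (p(j) = (2*j)*(5 + j) = 2*j*(5 + j))
G(u) = -9/11 (G(u) = 9*(-1/11) = -9/11)
119*(1/(G(p(z)) - 103) + k) = 119*(1/(-9/11 - 103) - 155/28) = 119*(1/(-1142/11) - 155/28) = 119*(-11/1142 - 155/28) = 119*(-88659/15988) = -1507203/2284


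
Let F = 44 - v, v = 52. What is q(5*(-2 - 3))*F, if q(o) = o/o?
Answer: -8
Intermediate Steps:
F = -8 (F = 44 - 1*52 = 44 - 52 = -8)
q(o) = 1
q(5*(-2 - 3))*F = 1*(-8) = -8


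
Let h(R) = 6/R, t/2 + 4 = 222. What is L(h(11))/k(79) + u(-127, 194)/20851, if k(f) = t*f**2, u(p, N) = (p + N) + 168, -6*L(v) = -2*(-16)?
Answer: 479506241/42552866757 ≈ 0.011268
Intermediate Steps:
t = 436 (t = -8 + 2*222 = -8 + 444 = 436)
L(v) = -16/3 (L(v) = -(-1)*(-16)/3 = -1/6*32 = -16/3)
u(p, N) = 168 + N + p (u(p, N) = (N + p) + 168 = 168 + N + p)
k(f) = 436*f**2
L(h(11))/k(79) + u(-127, 194)/20851 = -16/(3*(436*79**2)) + (168 + 194 - 127)/20851 = -16/(3*(436*6241)) + 235*(1/20851) = -16/3/2721076 + 235/20851 = -16/3*1/2721076 + 235/20851 = -4/2040807 + 235/20851 = 479506241/42552866757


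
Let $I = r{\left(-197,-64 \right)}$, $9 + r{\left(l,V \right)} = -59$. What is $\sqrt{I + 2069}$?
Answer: $\sqrt{2001} \approx 44.733$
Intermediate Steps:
$r{\left(l,V \right)} = -68$ ($r{\left(l,V \right)} = -9 - 59 = -68$)
$I = -68$
$\sqrt{I + 2069} = \sqrt{-68 + 2069} = \sqrt{2001}$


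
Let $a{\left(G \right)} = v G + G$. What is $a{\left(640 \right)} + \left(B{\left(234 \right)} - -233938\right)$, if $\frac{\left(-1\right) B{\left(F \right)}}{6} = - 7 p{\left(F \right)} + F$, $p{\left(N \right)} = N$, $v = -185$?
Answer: $124602$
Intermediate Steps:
$a{\left(G \right)} = - 184 G$ ($a{\left(G \right)} = - 185 G + G = - 184 G$)
$B{\left(F \right)} = 36 F$ ($B{\left(F \right)} = - 6 \left(- 7 F + F\right) = - 6 \left(- 6 F\right) = 36 F$)
$a{\left(640 \right)} + \left(B{\left(234 \right)} - -233938\right) = \left(-184\right) 640 + \left(36 \cdot 234 - -233938\right) = -117760 + \left(8424 + 233938\right) = -117760 + 242362 = 124602$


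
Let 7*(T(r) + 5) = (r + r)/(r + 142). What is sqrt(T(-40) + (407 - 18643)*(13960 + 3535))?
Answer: I*sqrt(40661179221705)/357 ≈ 17862.0*I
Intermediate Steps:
T(r) = -5 + 2*r/(7*(142 + r)) (T(r) = -5 + ((r + r)/(r + 142))/7 = -5 + ((2*r)/(142 + r))/7 = -5 + (2*r/(142 + r))/7 = -5 + 2*r/(7*(142 + r)))
sqrt(T(-40) + (407 - 18643)*(13960 + 3535)) = sqrt((-4970 - 33*(-40))/(7*(142 - 40)) + (407 - 18643)*(13960 + 3535)) = sqrt((1/7)*(-4970 + 1320)/102 - 18236*17495) = sqrt((1/7)*(1/102)*(-3650) - 319038820) = sqrt(-1825/357 - 319038820) = sqrt(-113896860565/357) = I*sqrt(40661179221705)/357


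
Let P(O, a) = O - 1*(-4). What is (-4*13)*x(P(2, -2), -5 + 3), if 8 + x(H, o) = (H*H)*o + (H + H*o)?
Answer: 4472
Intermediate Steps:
P(O, a) = 4 + O (P(O, a) = O + 4 = 4 + O)
x(H, o) = -8 + H + H*o + o*H² (x(H, o) = -8 + ((H*H)*o + (H + H*o)) = -8 + (H²*o + (H + H*o)) = -8 + (o*H² + (H + H*o)) = -8 + (H + H*o + o*H²) = -8 + H + H*o + o*H²)
(-4*13)*x(P(2, -2), -5 + 3) = (-4*13)*(-8 + (4 + 2) + (4 + 2)*(-5 + 3) + (-5 + 3)*(4 + 2)²) = -52*(-8 + 6 + 6*(-2) - 2*6²) = -52*(-8 + 6 - 12 - 2*36) = -52*(-8 + 6 - 12 - 72) = -52*(-86) = 4472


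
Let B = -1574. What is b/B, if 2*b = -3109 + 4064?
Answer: -955/3148 ≈ -0.30337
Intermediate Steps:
b = 955/2 (b = (-3109 + 4064)/2 = (1/2)*955 = 955/2 ≈ 477.50)
b/B = (955/2)/(-1574) = (955/2)*(-1/1574) = -955/3148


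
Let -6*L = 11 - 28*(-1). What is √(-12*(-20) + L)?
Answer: √934/2 ≈ 15.281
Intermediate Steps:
L = -13/2 (L = -(11 - 28*(-1))/6 = -(11 + 28)/6 = -⅙*39 = -13/2 ≈ -6.5000)
√(-12*(-20) + L) = √(-12*(-20) - 13/2) = √(240 - 13/2) = √(467/2) = √934/2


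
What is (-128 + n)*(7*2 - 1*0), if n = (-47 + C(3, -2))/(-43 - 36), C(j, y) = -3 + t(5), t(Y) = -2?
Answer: -140840/79 ≈ -1782.8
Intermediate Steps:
C(j, y) = -5 (C(j, y) = -3 - 2 = -5)
n = 52/79 (n = (-47 - 5)/(-43 - 36) = -52/(-79) = -52*(-1/79) = 52/79 ≈ 0.65823)
(-128 + n)*(7*2 - 1*0) = (-128 + 52/79)*(7*2 - 1*0) = -10060*(14 + 0)/79 = -10060/79*14 = -140840/79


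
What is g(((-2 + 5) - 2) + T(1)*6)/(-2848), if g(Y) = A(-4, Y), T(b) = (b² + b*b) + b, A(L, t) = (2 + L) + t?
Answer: -17/2848 ≈ -0.0059691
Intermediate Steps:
A(L, t) = 2 + L + t
T(b) = b + 2*b² (T(b) = (b² + b²) + b = 2*b² + b = b + 2*b²)
g(Y) = -2 + Y (g(Y) = 2 - 4 + Y = -2 + Y)
g(((-2 + 5) - 2) + T(1)*6)/(-2848) = (-2 + (((-2 + 5) - 2) + (1*(1 + 2*1))*6))/(-2848) = (-2 + ((3 - 2) + (1*(1 + 2))*6))*(-1/2848) = (-2 + (1 + (1*3)*6))*(-1/2848) = (-2 + (1 + 3*6))*(-1/2848) = (-2 + (1 + 18))*(-1/2848) = (-2 + 19)*(-1/2848) = 17*(-1/2848) = -17/2848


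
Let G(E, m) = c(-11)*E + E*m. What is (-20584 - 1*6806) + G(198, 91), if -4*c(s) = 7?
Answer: -19437/2 ≈ -9718.5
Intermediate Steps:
c(s) = -7/4 (c(s) = -¼*7 = -7/4)
G(E, m) = -7*E/4 + E*m
(-20584 - 1*6806) + G(198, 91) = (-20584 - 1*6806) + (¼)*198*(-7 + 4*91) = (-20584 - 6806) + (¼)*198*(-7 + 364) = -27390 + (¼)*198*357 = -27390 + 35343/2 = -19437/2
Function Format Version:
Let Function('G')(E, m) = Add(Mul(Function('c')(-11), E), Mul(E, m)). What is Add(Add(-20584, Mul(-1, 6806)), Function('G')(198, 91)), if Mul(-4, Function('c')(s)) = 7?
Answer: Rational(-19437, 2) ≈ -9718.5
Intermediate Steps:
Function('c')(s) = Rational(-7, 4) (Function('c')(s) = Mul(Rational(-1, 4), 7) = Rational(-7, 4))
Function('G')(E, m) = Add(Mul(Rational(-7, 4), E), Mul(E, m))
Add(Add(-20584, Mul(-1, 6806)), Function('G')(198, 91)) = Add(Add(-20584, Mul(-1, 6806)), Mul(Rational(1, 4), 198, Add(-7, Mul(4, 91)))) = Add(Add(-20584, -6806), Mul(Rational(1, 4), 198, Add(-7, 364))) = Add(-27390, Mul(Rational(1, 4), 198, 357)) = Add(-27390, Rational(35343, 2)) = Rational(-19437, 2)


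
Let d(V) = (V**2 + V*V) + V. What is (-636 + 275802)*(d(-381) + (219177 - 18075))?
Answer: 135118338138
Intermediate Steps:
d(V) = V + 2*V**2 (d(V) = (V**2 + V**2) + V = 2*V**2 + V = V + 2*V**2)
(-636 + 275802)*(d(-381) + (219177 - 18075)) = (-636 + 275802)*(-381*(1 + 2*(-381)) + (219177 - 18075)) = 275166*(-381*(1 - 762) + 201102) = 275166*(-381*(-761) + 201102) = 275166*(289941 + 201102) = 275166*491043 = 135118338138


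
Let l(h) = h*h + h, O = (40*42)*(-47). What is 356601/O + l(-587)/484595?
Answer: -277421415/72883088 ≈ -3.8064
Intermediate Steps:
O = -78960 (O = 1680*(-47) = -78960)
l(h) = h + h² (l(h) = h² + h = h + h²)
356601/O + l(-587)/484595 = 356601/(-78960) - 587*(1 - 587)/484595 = 356601*(-1/78960) - 587*(-586)*(1/484595) = -16981/3760 + 343982*(1/484595) = -16981/3760 + 343982/484595 = -277421415/72883088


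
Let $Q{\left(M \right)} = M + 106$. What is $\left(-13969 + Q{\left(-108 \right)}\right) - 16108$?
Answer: $-30079$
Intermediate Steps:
$Q{\left(M \right)} = 106 + M$
$\left(-13969 + Q{\left(-108 \right)}\right) - 16108 = \left(-13969 + \left(106 - 108\right)\right) - 16108 = \left(-13969 - 2\right) - 16108 = -13971 - 16108 = -30079$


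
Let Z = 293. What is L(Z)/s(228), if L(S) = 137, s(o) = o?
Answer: 137/228 ≈ 0.60088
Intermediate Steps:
L(Z)/s(228) = 137/228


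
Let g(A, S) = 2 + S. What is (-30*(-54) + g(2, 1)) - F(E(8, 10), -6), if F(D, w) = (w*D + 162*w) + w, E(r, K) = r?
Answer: 2649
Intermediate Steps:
F(D, w) = 163*w + D*w (F(D, w) = (D*w + 162*w) + w = (162*w + D*w) + w = 163*w + D*w)
(-30*(-54) + g(2, 1)) - F(E(8, 10), -6) = (-30*(-54) + (2 + 1)) - (-6)*(163 + 8) = (1620 + 3) - (-6)*171 = 1623 - 1*(-1026) = 1623 + 1026 = 2649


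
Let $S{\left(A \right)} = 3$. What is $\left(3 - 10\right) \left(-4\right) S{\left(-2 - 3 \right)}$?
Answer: $84$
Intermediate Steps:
$\left(3 - 10\right) \left(-4\right) S{\left(-2 - 3 \right)} = \left(3 - 10\right) \left(-4\right) 3 = \left(-7\right) \left(-4\right) 3 = 28 \cdot 3 = 84$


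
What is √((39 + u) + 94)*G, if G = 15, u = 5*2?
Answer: 15*√143 ≈ 179.37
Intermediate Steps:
u = 10
√((39 + u) + 94)*G = √((39 + 10) + 94)*15 = √(49 + 94)*15 = √143*15 = 15*√143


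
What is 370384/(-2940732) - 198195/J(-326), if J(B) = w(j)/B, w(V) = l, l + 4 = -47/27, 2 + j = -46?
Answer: -256507173353950/22790673 ≈ -1.1255e+7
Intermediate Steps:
j = -48 (j = -2 - 46 = -48)
l = -155/27 (l = -4 - 47/27 = -155/27 ≈ -5.7407)
w(V) = -155/27
J(B) = -155/(27*B)
370384/(-2940732) - 198195/J(-326) = 370384/(-2940732) - 198195/((-155/27/(-326))) = 370384*(-1/2940732) - 198195/((-155/27*(-1/326))) = -92596/735183 - 198195/155/8802 = -92596/735183 - 198195*8802/155 = -92596/735183 - 348902478/31 = -256507173353950/22790673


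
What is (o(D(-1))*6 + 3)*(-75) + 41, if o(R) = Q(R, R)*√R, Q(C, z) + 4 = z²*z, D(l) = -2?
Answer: -184 + 5400*I*√2 ≈ -184.0 + 7636.8*I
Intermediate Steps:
Q(C, z) = -4 + z³ (Q(C, z) = -4 + z²*z = -4 + z³)
o(R) = √R*(-4 + R³) (o(R) = (-4 + R³)*√R = √R*(-4 + R³))
(o(D(-1))*6 + 3)*(-75) + 41 = ((√(-2)*(-4 + (-2)³))*6 + 3)*(-75) + 41 = (((I*√2)*(-4 - 8))*6 + 3)*(-75) + 41 = (((I*√2)*(-12))*6 + 3)*(-75) + 41 = (-12*I*√2*6 + 3)*(-75) + 41 = (-72*I*√2 + 3)*(-75) + 41 = (3 - 72*I*√2)*(-75) + 41 = (-225 + 5400*I*√2) + 41 = -184 + 5400*I*√2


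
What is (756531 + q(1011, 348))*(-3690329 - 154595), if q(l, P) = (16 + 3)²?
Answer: -2910192216208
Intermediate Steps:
q(l, P) = 361 (q(l, P) = 19² = 361)
(756531 + q(1011, 348))*(-3690329 - 154595) = (756531 + 361)*(-3690329 - 154595) = 756892*(-3844924) = -2910192216208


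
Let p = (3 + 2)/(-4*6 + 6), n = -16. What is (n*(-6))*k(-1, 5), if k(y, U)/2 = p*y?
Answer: 160/3 ≈ 53.333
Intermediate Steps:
p = -5/18 (p = 5/(-24 + 6) = 5/(-18) = 5*(-1/18) = -5/18 ≈ -0.27778)
k(y, U) = -5*y/9 (k(y, U) = 2*(-5*y/18) = -5*y/9)
(n*(-6))*k(-1, 5) = (-16*(-6))*(-5/9*(-1)) = 96*(5/9) = 160/3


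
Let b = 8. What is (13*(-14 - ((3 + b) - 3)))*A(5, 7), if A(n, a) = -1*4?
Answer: 1144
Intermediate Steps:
A(n, a) = -4
(13*(-14 - ((3 + b) - 3)))*A(5, 7) = (13*(-14 - ((3 + 8) - 3)))*(-4) = (13*(-14 - (11 - 3)))*(-4) = (13*(-14 - 1*8))*(-4) = (13*(-14 - 8))*(-4) = (13*(-22))*(-4) = -286*(-4) = 1144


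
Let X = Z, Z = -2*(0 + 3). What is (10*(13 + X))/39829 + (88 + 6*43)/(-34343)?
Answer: -11376824/1367847347 ≈ -0.0083173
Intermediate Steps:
Z = -6 (Z = -2*3 = -6)
X = -6
(10*(13 + X))/39829 + (88 + 6*43)/(-34343) = (10*(13 - 6))/39829 + (88 + 6*43)/(-34343) = (10*7)*(1/39829) + (88 + 258)*(-1/34343) = 70*(1/39829) + 346*(-1/34343) = 70/39829 - 346/34343 = -11376824/1367847347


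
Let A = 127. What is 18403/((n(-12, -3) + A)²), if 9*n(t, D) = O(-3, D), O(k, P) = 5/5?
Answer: 135513/118976 ≈ 1.1390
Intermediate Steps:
O(k, P) = 1 (O(k, P) = 5*(⅕) = 1)
n(t, D) = ⅑ (n(t, D) = (⅑)*1 = ⅑)
18403/((n(-12, -3) + A)²) = 18403/((⅑ + 127)²) = 18403/((1144/9)²) = 18403/(1308736/81) = 18403*(81/1308736) = 135513/118976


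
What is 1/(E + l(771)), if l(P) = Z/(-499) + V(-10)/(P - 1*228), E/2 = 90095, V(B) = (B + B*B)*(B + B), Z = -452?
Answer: 90319/16274363022 ≈ 5.5498e-6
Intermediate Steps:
V(B) = 2*B*(B + B**2) (V(B) = (B + B**2)*(2*B) = 2*B*(B + B**2))
E = 180190 (E = 2*90095 = 180190)
l(P) = 452/499 - 1800/(-228 + P) (l(P) = -452/(-499) + (2*(-10)**2*(1 - 10))/(P - 1*228) = -452*(-1/499) + (2*100*(-9))/(P - 228) = 452/499 - 1800/(-228 + P))
1/(E + l(771)) = 1/(180190 + 4*(-250314 + 113*771)/(499*(-228 + 771))) = 1/(180190 + (4/499)*(-250314 + 87123)/543) = 1/(180190 + (4/499)*(1/543)*(-163191)) = 1/(180190 - 217588/90319) = 1/(16274363022/90319) = 90319/16274363022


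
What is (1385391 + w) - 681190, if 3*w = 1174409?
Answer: 3287012/3 ≈ 1.0957e+6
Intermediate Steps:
w = 1174409/3 (w = (⅓)*1174409 = 1174409/3 ≈ 3.9147e+5)
(1385391 + w) - 681190 = (1385391 + 1174409/3) - 681190 = 5330582/3 - 681190 = 3287012/3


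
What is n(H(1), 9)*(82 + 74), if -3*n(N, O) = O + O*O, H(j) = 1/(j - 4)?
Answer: -4680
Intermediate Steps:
H(j) = 1/(-4 + j)
n(N, O) = -O/3 - O**2/3 (n(N, O) = -(O + O*O)/3 = -(O + O**2)/3 = -O/3 - O**2/3)
n(H(1), 9)*(82 + 74) = (-1/3*9*(1 + 9))*(82 + 74) = -1/3*9*10*156 = -30*156 = -4680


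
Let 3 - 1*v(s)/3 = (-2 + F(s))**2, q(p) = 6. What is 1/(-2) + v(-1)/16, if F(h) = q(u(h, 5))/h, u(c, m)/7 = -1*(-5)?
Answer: -191/16 ≈ -11.938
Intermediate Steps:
u(c, m) = 35 (u(c, m) = 7*(-1*(-5)) = 7*5 = 35)
F(h) = 6/h
v(s) = 9 - 3*(-2 + 6/s)**2
1/(-2) + v(-1)/16 = 1/(-2) + (-3 - 108/(-1)**2 + 72/(-1))/16 = -1/2 + (-3 - 108*1 + 72*(-1))/16 = -1/2 + (-3 - 108 - 72)/16 = -1/2 + (1/16)*(-183) = -1/2 - 183/16 = -191/16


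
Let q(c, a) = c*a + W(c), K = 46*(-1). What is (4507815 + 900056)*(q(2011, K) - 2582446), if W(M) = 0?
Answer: -14465795347192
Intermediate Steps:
K = -46
q(c, a) = a*c (q(c, a) = c*a + 0 = a*c + 0 = a*c)
(4507815 + 900056)*(q(2011, K) - 2582446) = (4507815 + 900056)*(-46*2011 - 2582446) = 5407871*(-92506 - 2582446) = 5407871*(-2674952) = -14465795347192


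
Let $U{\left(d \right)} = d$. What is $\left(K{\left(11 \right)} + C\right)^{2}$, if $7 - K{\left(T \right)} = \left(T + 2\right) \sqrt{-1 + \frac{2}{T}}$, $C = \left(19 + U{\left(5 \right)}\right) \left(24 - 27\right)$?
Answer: $\frac{44954}{11} + \frac{5070 i \sqrt{11}}{11} \approx 4086.7 + 1528.7 i$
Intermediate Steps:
$C = -72$ ($C = \left(19 + 5\right) \left(24 - 27\right) = 24 \left(-3\right) = -72$)
$K{\left(T \right)} = 7 - \sqrt{-1 + \frac{2}{T}} \left(2 + T\right)$ ($K{\left(T \right)} = 7 - \left(T + 2\right) \sqrt{-1 + \frac{2}{T}} = 7 - \left(2 + T\right) \sqrt{-1 + \frac{2}{T}} = 7 - \sqrt{-1 + \frac{2}{T}} \left(2 + T\right)$)
$\left(K{\left(11 \right)} + C\right)^{2} = \left(\left(7 - 2 \sqrt{- \frac{-2 + 11}{11}} - 11 \sqrt{- \frac{-2 + 11}{11}}\right) - 72\right)^{2} = \left(\left(7 - 2 \sqrt{\left(-1\right) \frac{1}{11} \cdot 9} - 11 \sqrt{\left(-1\right) \frac{1}{11} \cdot 9}\right) - 72\right)^{2} = \left(\left(7 - 2 \sqrt{- \frac{9}{11}} - 11 \sqrt{- \frac{9}{11}}\right) - 72\right)^{2} = \left(\left(7 - 2 \frac{3 i \sqrt{11}}{11} - 11 \frac{3 i \sqrt{11}}{11}\right) - 72\right)^{2} = \left(\left(7 - \frac{6 i \sqrt{11}}{11} - 3 i \sqrt{11}\right) - 72\right)^{2} = \left(\left(7 - \frac{39 i \sqrt{11}}{11}\right) - 72\right)^{2} = \left(-65 - \frac{39 i \sqrt{11}}{11}\right)^{2}$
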